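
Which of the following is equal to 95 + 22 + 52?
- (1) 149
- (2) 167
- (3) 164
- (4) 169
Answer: 4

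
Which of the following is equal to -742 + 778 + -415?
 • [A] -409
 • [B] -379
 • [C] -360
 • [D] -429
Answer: B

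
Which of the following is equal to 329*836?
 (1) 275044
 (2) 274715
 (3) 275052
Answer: 1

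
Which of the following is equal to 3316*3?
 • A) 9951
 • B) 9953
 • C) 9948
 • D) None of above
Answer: C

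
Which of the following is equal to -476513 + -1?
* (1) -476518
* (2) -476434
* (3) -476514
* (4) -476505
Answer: 3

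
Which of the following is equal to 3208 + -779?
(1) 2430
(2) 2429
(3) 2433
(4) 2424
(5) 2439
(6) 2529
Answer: 2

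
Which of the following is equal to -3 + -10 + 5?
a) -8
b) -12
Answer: a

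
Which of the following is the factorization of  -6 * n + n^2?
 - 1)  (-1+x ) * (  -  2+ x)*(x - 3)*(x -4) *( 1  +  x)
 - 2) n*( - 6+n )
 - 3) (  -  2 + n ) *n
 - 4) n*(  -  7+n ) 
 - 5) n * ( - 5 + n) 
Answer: 2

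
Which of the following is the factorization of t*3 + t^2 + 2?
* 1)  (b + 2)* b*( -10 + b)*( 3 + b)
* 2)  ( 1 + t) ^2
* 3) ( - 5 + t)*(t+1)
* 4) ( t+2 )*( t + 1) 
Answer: 4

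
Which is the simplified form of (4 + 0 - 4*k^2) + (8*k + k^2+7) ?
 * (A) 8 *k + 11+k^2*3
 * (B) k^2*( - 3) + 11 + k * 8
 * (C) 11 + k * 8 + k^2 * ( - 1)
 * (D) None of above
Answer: B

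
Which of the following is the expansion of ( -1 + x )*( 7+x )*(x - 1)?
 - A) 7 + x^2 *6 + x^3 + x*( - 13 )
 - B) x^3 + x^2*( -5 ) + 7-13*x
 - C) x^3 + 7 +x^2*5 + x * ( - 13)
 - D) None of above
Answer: C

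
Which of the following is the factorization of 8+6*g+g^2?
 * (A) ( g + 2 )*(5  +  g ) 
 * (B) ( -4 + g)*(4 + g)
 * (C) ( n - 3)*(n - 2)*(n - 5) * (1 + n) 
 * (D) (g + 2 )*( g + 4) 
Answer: D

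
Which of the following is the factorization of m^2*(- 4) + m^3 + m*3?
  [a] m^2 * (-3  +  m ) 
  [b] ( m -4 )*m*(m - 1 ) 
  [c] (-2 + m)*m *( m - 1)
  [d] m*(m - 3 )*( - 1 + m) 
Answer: d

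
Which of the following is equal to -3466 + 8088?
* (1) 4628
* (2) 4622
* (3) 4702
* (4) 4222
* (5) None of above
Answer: 2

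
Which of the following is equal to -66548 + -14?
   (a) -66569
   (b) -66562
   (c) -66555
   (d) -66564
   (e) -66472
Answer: b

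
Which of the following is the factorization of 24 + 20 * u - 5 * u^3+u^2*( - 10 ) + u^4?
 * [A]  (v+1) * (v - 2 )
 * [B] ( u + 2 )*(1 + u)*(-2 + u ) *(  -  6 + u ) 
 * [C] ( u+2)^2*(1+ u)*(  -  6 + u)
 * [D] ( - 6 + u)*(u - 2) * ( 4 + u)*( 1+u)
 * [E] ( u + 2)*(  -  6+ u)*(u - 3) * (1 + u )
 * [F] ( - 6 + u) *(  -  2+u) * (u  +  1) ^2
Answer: B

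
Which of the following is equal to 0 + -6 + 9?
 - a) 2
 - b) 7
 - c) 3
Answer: c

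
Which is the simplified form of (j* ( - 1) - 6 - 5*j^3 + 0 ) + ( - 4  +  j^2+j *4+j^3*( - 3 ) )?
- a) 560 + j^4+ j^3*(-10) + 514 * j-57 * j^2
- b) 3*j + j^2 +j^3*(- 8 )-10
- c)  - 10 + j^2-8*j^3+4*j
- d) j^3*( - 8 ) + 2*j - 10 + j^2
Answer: b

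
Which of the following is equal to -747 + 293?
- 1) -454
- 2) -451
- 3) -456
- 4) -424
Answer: 1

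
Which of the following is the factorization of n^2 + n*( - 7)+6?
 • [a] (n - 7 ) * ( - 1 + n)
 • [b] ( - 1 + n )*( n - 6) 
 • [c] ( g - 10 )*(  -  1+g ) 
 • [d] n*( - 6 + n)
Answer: b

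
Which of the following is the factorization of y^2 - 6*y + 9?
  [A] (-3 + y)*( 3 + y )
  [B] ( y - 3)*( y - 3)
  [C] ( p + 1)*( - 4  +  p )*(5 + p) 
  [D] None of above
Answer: B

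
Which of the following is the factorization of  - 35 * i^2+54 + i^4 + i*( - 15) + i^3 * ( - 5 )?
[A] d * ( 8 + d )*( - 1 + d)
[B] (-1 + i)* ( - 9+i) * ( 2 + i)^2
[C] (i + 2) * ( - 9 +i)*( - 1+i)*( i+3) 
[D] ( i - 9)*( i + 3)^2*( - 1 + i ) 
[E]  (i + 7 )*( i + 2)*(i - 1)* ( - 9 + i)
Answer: C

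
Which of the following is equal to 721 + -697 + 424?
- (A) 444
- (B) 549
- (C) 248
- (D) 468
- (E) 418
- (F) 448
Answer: F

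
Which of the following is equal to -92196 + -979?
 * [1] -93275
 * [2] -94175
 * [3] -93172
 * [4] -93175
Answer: 4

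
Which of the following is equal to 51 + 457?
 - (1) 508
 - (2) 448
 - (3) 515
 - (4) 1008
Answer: 1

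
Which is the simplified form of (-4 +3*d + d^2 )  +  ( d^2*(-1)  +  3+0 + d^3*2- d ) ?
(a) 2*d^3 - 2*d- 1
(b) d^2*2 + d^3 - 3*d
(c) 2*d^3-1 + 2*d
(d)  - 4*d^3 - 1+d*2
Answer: c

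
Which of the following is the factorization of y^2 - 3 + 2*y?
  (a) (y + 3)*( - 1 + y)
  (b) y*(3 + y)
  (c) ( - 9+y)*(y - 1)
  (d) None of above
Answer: a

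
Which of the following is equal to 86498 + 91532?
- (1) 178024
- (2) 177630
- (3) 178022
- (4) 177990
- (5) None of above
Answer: 5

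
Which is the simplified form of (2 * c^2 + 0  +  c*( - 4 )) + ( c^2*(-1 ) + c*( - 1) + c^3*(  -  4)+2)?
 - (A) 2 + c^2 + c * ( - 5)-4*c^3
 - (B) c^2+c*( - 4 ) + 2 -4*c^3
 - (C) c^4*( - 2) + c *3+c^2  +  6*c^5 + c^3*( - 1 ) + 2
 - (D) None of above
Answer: A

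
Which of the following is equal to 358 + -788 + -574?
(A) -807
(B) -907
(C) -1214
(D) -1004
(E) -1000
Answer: D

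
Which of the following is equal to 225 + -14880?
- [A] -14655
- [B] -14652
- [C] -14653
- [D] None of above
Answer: A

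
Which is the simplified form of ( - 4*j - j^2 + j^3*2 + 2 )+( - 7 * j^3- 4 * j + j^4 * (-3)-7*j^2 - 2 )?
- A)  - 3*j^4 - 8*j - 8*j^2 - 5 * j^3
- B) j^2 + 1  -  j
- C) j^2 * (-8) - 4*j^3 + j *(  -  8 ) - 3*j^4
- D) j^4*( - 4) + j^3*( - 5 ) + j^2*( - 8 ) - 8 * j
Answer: A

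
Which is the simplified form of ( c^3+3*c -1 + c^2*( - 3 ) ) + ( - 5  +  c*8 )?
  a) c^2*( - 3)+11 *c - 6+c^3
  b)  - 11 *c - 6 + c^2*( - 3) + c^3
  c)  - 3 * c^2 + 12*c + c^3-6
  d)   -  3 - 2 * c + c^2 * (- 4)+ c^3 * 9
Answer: a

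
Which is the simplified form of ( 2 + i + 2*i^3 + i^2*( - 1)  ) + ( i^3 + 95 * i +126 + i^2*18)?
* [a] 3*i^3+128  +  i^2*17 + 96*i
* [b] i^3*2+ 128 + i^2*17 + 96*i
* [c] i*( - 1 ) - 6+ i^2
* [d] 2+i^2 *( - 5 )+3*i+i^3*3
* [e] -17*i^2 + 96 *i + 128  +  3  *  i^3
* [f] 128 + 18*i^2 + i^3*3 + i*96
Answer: a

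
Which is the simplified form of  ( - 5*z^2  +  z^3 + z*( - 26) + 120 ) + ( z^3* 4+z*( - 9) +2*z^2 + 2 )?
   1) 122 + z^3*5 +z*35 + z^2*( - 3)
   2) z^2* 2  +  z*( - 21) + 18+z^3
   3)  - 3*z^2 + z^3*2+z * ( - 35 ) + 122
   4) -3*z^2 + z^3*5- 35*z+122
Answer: 4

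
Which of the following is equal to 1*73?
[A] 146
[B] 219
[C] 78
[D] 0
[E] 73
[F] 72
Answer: E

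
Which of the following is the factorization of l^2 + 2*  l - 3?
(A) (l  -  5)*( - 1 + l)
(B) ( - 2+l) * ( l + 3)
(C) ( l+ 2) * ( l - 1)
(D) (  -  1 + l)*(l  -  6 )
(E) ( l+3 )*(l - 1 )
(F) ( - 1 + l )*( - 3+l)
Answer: E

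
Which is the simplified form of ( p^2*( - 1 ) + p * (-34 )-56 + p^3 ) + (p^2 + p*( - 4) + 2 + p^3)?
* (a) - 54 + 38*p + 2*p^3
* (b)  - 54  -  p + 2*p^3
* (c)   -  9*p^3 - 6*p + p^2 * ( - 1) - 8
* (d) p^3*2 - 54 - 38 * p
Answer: d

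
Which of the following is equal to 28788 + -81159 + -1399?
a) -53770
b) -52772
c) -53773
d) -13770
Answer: a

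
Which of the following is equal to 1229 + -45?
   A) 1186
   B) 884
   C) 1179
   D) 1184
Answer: D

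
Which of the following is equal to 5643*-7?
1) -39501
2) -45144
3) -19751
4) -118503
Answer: 1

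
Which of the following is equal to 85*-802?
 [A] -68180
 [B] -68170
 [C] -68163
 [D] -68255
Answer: B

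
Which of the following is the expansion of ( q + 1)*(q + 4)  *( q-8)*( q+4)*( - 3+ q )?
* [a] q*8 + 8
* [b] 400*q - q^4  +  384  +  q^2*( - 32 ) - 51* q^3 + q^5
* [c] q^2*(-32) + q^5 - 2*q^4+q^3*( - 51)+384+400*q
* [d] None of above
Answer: c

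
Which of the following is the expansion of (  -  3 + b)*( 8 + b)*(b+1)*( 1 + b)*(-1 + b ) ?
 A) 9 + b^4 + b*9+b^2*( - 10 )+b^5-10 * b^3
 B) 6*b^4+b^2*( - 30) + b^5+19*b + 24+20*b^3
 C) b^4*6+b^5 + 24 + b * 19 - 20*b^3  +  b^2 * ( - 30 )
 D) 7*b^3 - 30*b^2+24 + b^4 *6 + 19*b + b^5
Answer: C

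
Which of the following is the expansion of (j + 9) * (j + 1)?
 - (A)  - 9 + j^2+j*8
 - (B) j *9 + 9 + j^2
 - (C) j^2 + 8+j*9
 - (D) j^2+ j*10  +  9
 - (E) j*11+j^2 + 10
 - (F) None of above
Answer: D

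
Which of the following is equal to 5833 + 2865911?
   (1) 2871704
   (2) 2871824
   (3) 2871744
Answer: 3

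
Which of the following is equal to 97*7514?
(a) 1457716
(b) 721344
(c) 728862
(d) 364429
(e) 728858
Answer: e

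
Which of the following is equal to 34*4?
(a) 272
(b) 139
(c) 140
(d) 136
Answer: d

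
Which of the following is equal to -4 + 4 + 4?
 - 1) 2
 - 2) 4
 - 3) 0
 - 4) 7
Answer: 2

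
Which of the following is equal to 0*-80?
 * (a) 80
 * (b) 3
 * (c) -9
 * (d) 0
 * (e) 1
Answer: d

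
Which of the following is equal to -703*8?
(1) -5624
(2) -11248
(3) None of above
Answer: 1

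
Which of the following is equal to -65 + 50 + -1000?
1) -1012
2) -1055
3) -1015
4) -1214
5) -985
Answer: 3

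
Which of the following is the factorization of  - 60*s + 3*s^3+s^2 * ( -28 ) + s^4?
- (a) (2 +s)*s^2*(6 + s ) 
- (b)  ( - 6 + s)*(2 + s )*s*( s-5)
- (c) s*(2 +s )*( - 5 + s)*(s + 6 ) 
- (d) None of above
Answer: c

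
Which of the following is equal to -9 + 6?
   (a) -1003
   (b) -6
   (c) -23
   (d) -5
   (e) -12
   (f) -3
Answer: f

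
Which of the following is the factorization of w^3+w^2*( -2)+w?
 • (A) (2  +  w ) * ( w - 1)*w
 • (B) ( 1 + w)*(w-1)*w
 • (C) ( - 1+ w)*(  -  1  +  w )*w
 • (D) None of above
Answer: C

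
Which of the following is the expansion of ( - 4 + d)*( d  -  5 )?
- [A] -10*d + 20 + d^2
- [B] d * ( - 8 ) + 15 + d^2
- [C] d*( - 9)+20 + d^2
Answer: C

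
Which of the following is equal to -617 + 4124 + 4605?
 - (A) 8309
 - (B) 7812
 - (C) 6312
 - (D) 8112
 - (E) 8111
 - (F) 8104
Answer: D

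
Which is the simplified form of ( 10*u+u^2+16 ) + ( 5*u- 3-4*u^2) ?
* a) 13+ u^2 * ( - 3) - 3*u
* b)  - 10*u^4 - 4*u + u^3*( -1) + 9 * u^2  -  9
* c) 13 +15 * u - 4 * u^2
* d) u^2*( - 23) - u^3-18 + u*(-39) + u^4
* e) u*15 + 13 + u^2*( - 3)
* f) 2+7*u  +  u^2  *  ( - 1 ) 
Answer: e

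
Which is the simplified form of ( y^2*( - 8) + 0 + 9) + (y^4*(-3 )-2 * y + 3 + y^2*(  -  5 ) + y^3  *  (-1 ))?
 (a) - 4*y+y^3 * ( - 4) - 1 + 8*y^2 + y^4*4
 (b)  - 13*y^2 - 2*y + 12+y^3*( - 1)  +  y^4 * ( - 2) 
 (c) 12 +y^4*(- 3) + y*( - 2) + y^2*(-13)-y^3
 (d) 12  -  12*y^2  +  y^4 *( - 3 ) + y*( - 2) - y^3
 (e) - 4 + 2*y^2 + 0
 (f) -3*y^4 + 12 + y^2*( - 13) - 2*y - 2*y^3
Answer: c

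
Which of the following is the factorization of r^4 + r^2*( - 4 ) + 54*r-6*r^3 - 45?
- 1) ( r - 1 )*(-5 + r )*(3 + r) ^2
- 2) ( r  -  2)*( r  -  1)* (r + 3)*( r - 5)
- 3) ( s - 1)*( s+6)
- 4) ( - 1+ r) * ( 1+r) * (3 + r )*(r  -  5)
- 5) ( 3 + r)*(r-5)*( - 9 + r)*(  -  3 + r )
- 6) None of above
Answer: 6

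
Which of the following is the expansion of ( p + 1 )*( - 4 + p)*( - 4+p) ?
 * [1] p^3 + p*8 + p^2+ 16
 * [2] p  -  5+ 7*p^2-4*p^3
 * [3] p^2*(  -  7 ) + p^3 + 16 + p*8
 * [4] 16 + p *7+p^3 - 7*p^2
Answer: 3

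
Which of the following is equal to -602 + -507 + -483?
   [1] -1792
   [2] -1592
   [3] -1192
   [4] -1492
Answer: 2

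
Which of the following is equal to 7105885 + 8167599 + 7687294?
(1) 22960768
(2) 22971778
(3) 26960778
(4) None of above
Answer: 4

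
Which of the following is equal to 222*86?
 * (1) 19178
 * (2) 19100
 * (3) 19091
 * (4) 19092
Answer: 4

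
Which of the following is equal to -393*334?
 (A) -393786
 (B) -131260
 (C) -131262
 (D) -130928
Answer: C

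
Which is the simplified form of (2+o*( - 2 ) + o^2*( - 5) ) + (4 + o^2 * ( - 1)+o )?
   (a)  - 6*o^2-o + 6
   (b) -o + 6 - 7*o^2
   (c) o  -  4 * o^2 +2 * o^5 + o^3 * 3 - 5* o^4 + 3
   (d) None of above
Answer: a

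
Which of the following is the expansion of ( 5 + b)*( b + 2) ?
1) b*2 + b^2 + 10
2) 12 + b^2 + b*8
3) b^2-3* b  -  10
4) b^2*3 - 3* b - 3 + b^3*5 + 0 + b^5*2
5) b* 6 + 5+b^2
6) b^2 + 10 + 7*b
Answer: 6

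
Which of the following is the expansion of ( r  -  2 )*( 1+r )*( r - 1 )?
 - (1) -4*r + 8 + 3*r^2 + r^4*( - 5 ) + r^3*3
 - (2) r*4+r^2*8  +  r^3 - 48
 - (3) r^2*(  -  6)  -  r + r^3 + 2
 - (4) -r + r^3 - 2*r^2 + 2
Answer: 4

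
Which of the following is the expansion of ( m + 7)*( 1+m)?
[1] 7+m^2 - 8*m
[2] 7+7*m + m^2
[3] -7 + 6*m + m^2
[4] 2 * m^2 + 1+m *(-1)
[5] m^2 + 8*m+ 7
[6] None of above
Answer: 5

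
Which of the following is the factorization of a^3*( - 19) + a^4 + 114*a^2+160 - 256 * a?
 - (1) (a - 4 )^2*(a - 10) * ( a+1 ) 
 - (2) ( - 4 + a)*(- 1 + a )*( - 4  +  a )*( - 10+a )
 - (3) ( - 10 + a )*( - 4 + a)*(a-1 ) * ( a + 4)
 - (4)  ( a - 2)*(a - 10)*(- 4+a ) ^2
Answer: 2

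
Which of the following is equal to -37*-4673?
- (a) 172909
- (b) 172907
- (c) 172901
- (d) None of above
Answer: c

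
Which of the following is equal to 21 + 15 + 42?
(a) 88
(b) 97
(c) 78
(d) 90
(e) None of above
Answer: c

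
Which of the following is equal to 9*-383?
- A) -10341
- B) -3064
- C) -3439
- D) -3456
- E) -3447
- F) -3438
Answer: E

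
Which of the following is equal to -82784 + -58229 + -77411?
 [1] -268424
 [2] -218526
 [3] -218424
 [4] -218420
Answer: 3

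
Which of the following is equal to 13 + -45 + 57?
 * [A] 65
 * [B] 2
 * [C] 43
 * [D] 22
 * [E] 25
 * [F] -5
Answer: E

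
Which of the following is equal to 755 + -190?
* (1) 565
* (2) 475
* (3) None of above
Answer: 1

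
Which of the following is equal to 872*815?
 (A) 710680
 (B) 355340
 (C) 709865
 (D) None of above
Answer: A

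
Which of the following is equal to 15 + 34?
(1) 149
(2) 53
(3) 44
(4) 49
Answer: 4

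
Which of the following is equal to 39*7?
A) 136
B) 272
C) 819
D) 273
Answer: D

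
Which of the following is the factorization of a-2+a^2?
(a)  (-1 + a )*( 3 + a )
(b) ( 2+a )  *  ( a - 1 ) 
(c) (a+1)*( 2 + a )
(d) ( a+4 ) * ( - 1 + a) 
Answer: b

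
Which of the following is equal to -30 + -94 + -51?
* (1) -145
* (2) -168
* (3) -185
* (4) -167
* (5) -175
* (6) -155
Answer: 5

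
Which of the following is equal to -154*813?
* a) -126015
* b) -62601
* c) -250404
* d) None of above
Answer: d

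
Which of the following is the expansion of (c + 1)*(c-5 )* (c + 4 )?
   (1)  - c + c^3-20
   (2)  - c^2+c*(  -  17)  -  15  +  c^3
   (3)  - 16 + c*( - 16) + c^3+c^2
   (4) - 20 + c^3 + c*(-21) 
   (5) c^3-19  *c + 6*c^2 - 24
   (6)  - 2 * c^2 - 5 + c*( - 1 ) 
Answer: 4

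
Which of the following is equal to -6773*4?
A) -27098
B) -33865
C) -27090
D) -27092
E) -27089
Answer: D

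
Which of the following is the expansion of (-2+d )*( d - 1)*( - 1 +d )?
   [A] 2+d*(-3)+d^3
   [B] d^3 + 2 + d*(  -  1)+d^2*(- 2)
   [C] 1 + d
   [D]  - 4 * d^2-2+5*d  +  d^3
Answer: D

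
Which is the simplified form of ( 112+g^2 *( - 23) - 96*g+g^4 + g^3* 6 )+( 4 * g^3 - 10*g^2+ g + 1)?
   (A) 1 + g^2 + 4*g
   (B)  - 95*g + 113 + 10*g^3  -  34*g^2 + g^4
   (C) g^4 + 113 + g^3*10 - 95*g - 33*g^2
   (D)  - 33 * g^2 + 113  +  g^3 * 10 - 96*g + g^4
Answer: C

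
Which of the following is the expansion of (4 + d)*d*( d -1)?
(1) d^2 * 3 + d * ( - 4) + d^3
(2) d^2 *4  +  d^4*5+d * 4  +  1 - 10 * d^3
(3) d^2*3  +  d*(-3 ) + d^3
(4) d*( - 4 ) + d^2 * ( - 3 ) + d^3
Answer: 1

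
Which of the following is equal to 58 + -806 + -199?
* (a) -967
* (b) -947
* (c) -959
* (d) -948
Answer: b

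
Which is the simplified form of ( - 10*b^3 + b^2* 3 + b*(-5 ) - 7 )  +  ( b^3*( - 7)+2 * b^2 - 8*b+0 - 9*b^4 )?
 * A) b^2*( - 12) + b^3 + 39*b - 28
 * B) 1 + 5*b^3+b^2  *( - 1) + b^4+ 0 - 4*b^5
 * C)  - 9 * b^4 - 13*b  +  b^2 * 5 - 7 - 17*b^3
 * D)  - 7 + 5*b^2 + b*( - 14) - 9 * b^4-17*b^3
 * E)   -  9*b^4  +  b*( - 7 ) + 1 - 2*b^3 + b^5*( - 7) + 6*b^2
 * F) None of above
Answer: C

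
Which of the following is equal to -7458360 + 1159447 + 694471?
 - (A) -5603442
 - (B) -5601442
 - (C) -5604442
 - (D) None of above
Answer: C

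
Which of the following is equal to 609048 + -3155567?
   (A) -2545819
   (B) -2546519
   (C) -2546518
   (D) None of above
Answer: B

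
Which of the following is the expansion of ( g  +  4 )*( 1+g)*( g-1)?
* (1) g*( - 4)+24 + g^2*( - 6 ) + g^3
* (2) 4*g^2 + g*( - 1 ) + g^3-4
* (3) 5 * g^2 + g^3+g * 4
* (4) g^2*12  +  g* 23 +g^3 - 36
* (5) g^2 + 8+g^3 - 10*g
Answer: 2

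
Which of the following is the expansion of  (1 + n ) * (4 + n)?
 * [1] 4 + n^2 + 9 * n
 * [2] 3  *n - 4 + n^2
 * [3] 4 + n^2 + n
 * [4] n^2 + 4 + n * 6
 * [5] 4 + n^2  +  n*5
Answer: 5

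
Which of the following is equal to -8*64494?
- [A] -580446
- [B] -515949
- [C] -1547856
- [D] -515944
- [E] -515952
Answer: E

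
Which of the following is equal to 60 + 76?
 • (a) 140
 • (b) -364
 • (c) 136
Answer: c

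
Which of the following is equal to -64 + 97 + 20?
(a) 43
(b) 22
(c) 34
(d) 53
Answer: d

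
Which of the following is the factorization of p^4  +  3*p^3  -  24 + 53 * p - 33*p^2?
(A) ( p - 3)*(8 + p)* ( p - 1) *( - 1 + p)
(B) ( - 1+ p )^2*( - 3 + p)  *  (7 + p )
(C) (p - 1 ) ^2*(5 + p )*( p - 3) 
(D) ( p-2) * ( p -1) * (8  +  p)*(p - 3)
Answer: A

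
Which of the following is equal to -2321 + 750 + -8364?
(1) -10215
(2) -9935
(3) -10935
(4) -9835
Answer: 2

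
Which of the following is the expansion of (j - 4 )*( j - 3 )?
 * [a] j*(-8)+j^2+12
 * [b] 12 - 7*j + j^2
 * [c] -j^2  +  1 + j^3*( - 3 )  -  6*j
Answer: b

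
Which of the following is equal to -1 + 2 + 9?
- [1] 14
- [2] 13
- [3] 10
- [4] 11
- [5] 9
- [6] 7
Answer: 3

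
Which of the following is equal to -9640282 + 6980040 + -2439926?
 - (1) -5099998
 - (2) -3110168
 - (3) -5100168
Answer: 3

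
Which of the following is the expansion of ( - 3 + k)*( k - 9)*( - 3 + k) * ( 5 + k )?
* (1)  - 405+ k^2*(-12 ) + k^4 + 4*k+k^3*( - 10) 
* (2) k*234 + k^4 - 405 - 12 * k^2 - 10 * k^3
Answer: 2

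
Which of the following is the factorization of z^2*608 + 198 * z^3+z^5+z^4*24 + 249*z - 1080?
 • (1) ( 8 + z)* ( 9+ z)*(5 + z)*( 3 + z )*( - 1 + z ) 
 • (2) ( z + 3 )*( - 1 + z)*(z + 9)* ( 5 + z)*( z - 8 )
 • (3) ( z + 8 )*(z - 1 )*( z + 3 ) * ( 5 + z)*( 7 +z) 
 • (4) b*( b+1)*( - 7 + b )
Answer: 1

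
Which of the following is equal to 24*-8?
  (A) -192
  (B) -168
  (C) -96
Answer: A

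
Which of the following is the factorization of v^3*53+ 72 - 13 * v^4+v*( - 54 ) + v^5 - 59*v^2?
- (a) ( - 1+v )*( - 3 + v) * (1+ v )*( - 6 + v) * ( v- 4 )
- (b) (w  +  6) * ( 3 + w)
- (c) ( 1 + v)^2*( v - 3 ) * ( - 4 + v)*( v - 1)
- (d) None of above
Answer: a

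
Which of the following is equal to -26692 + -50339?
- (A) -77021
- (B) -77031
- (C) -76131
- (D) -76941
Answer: B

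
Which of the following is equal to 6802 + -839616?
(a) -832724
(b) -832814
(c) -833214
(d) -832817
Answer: b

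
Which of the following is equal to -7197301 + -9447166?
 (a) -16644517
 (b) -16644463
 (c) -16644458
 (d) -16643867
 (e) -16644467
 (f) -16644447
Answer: e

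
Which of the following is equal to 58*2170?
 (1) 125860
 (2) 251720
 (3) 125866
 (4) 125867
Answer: 1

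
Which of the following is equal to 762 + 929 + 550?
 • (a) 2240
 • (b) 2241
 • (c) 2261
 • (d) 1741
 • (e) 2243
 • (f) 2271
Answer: b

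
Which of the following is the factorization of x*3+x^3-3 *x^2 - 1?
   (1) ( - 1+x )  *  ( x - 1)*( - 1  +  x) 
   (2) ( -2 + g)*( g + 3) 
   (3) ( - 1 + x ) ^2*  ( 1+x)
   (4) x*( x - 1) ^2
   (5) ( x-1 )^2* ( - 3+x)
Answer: 1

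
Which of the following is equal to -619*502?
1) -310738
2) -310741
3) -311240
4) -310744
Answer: 1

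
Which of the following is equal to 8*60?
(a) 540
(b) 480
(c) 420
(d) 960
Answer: b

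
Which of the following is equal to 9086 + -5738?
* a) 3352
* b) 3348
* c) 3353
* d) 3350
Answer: b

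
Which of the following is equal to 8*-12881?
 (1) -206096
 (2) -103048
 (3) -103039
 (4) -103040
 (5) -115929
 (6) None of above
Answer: 2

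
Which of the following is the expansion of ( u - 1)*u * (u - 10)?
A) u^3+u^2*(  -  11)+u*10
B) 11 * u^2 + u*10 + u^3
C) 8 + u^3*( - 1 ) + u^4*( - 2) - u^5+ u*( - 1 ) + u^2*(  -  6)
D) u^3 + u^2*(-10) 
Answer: A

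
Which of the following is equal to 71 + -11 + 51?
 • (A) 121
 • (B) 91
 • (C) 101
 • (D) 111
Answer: D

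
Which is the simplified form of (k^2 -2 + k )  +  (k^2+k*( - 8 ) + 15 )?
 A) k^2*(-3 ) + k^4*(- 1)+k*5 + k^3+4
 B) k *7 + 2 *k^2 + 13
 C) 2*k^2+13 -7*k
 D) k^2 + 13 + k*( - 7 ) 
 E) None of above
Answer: C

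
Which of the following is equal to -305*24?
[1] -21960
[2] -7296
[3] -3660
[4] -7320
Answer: 4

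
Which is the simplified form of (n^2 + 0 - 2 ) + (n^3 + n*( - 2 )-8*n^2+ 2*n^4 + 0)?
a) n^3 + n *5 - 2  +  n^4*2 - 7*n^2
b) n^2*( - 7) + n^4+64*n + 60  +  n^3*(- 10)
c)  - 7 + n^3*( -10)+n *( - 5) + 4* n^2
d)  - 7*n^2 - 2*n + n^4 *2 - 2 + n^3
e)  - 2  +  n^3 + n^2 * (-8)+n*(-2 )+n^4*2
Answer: d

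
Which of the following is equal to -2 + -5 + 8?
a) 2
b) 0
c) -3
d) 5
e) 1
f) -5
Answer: e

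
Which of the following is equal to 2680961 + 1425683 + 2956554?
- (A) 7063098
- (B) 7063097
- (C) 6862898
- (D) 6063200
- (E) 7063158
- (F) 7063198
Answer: F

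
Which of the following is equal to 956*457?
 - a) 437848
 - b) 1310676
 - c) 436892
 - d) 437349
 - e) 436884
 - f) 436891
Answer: c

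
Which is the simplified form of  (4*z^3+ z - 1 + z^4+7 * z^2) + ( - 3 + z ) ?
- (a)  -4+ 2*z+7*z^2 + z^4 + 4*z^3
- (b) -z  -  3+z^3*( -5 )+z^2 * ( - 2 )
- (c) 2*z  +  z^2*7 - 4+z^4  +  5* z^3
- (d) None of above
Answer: a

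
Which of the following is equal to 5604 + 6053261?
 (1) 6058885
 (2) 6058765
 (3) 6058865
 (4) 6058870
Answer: 3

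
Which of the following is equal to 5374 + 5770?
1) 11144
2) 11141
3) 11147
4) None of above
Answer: 1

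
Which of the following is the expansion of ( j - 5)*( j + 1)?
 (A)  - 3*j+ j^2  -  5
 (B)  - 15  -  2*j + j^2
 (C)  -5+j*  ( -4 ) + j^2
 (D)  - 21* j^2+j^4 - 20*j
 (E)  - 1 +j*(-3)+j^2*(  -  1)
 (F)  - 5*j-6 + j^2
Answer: C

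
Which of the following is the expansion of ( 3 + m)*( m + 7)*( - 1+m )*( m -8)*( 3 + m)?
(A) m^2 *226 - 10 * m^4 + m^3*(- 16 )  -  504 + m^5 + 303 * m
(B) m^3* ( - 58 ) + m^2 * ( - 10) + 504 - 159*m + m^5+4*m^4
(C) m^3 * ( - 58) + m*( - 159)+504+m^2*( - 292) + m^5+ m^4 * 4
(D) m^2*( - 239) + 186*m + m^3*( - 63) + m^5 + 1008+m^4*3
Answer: C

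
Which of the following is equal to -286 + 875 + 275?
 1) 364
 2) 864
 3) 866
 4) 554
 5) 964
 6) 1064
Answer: 2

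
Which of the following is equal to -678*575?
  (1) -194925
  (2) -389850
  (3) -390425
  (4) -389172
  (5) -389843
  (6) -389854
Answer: 2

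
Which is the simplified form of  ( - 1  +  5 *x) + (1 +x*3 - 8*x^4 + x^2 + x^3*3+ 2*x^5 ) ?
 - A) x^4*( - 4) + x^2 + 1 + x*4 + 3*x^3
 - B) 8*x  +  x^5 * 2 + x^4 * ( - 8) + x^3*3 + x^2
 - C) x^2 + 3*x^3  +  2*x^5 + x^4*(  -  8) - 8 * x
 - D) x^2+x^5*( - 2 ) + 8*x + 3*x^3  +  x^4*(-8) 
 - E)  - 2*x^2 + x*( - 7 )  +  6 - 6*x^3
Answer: B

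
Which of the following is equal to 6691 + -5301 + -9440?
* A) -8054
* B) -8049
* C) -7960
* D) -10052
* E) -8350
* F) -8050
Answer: F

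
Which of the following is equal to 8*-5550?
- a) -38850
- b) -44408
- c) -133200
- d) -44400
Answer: d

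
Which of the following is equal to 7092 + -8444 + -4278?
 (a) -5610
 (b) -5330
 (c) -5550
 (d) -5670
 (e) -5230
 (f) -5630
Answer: f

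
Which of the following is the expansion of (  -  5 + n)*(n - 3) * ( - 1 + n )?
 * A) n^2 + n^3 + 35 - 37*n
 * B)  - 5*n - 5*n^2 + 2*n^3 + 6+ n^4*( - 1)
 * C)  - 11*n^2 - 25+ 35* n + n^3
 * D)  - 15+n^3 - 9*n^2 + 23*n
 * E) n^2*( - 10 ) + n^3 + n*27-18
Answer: D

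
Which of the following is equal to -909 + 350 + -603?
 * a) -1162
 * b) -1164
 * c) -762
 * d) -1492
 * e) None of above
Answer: a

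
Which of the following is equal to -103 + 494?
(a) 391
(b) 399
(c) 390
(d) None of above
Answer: a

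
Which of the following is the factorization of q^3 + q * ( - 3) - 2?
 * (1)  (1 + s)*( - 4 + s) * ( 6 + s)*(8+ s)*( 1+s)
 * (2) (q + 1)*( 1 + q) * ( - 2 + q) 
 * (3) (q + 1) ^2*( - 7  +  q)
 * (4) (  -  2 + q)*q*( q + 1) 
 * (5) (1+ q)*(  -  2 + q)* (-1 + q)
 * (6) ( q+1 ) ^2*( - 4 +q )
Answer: 2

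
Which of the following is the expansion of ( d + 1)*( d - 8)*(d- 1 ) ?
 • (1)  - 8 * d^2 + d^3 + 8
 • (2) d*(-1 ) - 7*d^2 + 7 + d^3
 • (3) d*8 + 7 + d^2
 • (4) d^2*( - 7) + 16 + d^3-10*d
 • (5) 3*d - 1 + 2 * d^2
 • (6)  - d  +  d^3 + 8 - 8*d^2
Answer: 6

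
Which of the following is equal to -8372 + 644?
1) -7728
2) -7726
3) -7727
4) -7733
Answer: 1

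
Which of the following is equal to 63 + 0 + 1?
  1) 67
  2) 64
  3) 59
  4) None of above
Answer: 2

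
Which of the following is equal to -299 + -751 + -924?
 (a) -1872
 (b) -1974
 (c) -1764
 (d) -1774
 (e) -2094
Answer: b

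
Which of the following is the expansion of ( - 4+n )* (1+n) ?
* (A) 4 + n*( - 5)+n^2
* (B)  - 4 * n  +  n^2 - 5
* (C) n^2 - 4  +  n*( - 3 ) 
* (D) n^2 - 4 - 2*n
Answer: C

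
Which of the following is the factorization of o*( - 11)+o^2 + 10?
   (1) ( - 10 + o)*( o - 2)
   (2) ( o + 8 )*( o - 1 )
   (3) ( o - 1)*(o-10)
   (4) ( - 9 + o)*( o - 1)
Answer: 3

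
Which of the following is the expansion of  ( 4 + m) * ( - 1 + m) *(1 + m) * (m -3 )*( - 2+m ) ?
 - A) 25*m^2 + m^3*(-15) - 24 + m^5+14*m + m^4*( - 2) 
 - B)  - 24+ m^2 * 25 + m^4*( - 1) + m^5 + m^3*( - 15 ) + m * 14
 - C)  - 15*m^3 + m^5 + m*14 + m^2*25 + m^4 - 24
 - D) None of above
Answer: B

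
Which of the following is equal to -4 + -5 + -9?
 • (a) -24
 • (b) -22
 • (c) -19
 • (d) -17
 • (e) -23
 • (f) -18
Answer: f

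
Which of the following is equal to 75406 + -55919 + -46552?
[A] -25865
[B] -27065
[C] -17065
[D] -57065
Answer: B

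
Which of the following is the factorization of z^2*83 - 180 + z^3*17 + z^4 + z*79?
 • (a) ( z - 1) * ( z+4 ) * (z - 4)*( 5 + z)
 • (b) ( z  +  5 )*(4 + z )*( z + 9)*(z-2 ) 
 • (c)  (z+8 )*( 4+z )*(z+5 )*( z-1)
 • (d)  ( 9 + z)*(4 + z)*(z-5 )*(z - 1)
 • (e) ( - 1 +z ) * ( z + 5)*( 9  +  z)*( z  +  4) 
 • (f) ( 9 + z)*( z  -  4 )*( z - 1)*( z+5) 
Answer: e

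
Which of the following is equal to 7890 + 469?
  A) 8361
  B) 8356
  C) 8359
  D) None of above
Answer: C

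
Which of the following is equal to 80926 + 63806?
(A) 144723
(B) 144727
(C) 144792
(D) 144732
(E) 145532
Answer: D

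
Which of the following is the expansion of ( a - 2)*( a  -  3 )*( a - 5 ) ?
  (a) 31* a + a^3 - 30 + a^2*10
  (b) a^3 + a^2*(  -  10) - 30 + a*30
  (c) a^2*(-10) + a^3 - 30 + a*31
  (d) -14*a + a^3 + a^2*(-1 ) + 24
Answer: c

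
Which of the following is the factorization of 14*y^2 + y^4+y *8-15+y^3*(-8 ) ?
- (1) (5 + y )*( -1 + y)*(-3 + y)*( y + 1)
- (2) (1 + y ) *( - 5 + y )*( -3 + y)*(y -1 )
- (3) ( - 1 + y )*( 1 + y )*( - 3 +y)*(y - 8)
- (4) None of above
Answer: 2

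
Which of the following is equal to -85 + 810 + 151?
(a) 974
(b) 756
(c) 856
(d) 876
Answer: d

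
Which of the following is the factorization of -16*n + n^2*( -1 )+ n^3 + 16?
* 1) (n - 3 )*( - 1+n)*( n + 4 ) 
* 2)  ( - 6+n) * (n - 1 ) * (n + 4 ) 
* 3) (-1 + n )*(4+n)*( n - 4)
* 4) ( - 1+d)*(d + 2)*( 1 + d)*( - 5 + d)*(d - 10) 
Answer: 3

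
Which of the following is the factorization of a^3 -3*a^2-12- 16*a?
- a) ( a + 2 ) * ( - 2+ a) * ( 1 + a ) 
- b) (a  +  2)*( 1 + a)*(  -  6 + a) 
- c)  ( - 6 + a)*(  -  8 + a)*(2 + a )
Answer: b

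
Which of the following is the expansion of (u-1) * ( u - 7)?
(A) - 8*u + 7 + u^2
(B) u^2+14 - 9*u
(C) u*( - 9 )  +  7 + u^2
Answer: A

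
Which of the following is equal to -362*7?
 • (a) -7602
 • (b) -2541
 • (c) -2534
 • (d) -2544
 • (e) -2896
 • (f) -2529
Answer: c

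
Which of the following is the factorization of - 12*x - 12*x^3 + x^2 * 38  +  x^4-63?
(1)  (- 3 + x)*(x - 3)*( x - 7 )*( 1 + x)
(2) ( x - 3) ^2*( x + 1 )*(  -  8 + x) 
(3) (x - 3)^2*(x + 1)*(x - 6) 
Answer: 1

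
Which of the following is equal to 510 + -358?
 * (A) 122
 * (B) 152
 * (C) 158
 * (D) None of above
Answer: B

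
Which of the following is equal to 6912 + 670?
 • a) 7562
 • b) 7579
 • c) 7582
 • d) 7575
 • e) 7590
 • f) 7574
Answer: c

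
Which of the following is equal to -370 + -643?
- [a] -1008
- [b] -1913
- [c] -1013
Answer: c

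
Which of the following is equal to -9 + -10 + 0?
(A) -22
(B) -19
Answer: B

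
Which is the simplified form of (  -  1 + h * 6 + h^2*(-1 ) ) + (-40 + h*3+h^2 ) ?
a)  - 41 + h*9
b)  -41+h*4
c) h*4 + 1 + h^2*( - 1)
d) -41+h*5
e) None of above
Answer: a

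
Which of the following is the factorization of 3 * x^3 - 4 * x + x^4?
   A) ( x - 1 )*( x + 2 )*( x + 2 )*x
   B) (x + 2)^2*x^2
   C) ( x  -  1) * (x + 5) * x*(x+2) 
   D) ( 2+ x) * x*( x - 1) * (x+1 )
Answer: A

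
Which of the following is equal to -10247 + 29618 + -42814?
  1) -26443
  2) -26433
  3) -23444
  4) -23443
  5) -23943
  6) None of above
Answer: 4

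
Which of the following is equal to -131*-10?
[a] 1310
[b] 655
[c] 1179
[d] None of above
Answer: a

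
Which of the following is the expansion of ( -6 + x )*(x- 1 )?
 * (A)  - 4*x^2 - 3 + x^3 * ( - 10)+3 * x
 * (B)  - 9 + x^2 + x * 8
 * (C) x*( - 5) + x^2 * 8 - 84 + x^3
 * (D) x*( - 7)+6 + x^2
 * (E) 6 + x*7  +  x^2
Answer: D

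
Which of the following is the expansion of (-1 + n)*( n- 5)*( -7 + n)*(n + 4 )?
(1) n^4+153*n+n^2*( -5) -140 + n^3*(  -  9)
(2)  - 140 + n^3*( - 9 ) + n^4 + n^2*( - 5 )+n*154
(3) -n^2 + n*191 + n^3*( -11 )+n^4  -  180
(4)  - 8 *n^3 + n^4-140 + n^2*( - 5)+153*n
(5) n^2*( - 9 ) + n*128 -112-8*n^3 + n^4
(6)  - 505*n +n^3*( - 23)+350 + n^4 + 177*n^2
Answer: 1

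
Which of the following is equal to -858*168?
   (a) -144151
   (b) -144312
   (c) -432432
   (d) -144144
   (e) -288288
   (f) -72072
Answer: d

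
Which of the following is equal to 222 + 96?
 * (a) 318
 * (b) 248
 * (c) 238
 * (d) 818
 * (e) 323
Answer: a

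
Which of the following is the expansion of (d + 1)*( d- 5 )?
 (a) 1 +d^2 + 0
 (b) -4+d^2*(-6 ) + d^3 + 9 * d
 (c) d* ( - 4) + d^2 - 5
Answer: c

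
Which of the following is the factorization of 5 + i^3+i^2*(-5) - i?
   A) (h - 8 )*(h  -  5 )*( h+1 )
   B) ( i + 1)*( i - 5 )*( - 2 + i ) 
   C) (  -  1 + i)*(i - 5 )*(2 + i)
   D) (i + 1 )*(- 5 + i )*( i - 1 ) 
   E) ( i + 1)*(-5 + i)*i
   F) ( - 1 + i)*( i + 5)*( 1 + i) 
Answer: D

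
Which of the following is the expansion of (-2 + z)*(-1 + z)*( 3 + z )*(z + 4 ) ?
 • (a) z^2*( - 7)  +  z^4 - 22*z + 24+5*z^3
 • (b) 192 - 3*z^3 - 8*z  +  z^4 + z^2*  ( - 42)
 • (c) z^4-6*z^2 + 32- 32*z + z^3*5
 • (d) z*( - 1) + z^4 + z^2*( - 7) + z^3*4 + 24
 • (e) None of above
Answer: e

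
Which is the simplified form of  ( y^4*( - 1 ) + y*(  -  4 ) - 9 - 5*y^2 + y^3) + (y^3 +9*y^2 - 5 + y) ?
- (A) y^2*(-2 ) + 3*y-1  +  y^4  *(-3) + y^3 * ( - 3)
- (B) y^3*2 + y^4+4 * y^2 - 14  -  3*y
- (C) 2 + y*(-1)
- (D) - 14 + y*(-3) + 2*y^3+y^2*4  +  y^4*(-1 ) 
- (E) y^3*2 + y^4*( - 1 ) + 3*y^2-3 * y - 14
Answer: D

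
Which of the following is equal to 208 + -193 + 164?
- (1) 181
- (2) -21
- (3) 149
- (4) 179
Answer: 4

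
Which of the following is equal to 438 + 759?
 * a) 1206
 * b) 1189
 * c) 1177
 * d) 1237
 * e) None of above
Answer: e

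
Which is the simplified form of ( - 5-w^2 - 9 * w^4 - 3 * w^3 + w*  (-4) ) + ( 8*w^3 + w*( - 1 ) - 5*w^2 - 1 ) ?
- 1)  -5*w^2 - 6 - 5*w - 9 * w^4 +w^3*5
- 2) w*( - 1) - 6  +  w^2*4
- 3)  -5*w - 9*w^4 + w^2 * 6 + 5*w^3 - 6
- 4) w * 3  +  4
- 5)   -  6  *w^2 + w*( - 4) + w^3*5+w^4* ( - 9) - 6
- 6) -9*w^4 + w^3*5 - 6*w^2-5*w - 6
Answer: 6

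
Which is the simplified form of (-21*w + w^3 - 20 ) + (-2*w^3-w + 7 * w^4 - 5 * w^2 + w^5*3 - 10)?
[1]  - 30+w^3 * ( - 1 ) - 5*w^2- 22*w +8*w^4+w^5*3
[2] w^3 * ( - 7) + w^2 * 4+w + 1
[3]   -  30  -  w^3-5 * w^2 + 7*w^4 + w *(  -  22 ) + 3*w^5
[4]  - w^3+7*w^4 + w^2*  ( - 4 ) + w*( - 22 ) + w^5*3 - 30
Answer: 3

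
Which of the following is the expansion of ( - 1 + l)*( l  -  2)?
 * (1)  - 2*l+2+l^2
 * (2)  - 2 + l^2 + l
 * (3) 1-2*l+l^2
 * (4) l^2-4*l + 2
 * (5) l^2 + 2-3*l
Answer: 5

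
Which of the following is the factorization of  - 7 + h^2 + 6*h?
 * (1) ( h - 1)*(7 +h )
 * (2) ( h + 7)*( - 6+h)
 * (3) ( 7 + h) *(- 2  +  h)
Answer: 1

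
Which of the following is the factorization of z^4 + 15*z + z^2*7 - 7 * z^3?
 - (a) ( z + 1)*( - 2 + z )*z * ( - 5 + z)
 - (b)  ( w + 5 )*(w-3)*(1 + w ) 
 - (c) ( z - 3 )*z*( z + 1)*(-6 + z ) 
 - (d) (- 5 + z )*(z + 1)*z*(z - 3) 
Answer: d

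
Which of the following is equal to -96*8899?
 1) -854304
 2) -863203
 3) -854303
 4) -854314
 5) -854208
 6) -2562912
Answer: 1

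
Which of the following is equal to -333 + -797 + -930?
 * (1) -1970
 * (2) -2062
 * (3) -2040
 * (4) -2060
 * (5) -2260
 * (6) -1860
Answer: 4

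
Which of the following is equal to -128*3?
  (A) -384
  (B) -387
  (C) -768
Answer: A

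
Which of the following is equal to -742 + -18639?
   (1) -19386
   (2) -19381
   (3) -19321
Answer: 2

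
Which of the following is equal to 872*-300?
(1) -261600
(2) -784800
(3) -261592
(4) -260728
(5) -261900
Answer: 1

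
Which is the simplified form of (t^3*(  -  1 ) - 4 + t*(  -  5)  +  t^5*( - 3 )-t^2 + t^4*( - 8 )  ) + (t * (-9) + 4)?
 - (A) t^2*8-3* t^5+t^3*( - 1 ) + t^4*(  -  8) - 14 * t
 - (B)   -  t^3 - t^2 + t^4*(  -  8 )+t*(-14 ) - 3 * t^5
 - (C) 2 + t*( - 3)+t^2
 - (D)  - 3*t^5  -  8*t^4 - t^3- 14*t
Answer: B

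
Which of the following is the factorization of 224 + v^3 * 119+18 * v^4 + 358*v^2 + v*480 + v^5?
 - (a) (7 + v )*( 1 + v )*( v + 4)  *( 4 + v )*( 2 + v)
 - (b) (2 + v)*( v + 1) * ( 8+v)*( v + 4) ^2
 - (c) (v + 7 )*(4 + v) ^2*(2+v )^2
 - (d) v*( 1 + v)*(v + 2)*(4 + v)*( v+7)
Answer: a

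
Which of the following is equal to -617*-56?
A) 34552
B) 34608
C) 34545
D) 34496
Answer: A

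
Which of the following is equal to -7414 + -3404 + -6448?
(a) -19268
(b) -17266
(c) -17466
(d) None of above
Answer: b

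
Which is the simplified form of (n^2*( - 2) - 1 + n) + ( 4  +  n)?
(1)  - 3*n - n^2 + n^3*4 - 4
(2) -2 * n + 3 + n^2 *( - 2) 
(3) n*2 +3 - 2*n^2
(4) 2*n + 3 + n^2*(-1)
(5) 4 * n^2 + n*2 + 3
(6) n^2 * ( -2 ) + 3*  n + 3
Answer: 3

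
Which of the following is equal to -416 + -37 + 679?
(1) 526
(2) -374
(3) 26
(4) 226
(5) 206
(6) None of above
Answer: 4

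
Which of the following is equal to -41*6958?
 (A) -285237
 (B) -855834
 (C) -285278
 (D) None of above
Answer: C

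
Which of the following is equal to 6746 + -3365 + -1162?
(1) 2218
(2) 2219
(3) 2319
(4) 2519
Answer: 2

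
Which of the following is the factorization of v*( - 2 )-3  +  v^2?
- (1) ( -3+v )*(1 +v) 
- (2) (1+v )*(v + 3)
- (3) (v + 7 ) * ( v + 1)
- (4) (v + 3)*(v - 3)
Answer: 1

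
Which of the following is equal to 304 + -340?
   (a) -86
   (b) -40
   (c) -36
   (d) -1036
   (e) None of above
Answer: c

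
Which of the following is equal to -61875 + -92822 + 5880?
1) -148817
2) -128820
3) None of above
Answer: 1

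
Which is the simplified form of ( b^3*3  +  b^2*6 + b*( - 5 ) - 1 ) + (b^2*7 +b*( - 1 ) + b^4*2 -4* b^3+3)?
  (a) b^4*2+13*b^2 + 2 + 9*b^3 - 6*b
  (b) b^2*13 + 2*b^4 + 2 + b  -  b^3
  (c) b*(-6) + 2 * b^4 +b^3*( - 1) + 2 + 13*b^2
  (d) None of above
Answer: c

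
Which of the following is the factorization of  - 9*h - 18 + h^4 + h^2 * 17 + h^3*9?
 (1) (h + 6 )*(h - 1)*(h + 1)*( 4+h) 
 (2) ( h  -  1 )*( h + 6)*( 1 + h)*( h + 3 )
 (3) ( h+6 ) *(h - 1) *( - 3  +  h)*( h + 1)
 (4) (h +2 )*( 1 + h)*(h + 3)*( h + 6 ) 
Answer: 2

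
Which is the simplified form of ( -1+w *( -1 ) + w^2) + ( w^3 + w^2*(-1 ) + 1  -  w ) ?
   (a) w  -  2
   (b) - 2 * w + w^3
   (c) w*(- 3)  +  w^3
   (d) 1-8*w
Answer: b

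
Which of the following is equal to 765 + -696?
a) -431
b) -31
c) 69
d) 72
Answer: c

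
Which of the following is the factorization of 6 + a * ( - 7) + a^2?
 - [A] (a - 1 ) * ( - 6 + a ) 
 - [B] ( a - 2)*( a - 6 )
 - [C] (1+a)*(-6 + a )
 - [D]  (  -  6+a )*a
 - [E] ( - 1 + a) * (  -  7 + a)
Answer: A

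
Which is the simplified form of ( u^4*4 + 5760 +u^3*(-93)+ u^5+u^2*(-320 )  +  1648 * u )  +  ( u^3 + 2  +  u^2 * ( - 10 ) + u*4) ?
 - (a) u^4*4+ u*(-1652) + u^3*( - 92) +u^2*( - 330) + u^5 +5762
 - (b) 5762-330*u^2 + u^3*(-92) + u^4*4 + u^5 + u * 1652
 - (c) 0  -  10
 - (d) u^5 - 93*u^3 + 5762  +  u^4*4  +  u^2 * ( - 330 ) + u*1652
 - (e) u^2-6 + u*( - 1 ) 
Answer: b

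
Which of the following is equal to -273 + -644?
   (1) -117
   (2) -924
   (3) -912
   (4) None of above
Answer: 4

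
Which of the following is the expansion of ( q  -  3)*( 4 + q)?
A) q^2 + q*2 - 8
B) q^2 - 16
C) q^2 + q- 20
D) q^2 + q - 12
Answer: D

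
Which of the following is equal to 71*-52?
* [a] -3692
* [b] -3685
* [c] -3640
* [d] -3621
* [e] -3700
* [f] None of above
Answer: a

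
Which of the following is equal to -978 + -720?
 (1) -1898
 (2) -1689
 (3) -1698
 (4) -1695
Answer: 3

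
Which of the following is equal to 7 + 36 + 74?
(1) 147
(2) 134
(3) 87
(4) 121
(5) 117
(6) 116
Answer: 5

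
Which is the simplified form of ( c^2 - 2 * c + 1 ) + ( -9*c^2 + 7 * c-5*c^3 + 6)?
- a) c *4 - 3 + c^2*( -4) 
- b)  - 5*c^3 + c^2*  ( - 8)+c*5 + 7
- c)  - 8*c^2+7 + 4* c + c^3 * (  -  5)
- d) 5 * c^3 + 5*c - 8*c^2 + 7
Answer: b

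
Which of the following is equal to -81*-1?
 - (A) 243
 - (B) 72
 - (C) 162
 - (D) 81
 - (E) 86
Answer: D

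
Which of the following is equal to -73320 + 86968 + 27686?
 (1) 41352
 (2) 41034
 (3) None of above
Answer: 3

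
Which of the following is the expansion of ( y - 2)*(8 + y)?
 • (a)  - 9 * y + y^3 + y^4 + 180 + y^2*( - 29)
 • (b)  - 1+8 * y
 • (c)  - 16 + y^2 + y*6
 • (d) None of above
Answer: c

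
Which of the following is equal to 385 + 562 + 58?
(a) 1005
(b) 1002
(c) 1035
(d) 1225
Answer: a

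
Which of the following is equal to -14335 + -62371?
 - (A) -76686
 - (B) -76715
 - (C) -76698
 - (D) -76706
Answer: D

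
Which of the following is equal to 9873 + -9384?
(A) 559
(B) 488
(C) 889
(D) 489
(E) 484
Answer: D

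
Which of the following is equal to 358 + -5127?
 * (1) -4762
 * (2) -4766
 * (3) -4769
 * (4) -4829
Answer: 3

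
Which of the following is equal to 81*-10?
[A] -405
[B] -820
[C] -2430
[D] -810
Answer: D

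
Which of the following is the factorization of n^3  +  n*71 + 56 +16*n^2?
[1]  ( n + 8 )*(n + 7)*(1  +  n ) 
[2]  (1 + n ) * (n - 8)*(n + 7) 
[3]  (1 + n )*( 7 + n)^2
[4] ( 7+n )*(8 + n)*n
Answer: 1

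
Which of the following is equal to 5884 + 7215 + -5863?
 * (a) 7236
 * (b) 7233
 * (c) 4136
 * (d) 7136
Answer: a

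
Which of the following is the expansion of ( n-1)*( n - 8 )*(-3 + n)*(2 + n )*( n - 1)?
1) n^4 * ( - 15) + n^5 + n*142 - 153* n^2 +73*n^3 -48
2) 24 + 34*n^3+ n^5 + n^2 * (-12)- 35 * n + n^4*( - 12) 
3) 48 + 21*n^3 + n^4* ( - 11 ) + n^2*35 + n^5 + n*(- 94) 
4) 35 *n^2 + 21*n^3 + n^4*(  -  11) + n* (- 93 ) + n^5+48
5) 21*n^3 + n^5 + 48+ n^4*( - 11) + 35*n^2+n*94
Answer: 3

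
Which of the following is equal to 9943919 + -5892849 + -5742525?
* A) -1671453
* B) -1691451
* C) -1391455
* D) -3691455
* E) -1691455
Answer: E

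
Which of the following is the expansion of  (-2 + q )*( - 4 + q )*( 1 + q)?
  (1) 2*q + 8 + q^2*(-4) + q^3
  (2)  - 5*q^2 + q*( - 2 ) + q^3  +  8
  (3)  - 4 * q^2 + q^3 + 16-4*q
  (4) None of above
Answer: 4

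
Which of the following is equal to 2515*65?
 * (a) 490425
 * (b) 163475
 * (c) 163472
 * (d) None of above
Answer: b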